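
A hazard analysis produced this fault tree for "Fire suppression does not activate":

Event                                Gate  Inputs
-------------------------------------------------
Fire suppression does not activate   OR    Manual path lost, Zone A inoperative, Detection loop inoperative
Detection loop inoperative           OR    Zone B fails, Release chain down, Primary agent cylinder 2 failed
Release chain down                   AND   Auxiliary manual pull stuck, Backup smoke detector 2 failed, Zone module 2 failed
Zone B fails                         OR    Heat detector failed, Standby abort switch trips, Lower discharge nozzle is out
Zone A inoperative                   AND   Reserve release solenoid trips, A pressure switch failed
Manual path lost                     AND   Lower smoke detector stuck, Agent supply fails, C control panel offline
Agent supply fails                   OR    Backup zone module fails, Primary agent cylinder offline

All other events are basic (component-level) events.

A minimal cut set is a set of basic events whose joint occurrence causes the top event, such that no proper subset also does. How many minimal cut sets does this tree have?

Agent supply fails [OR]: union of children's cut sets → 2 cut set(s).
Manual path lost [AND]: one cut set from each child combined → 1 × 2 × 1 = 2 cut set(s).
Zone A inoperative [AND]: one cut set from each child combined → 1 × 1 = 1 cut set(s).
Zone B fails [OR]: union of children's cut sets → 3 cut set(s).
Release chain down [AND]: one cut set from each child combined → 1 × 1 × 1 = 1 cut set(s).
Detection loop inoperative [OR]: union of children's cut sets → 5 cut set(s).
Fire suppression does not activate [OR]: union of children's cut sets → 8 cut set(s).
Minimal cut sets: {Backup zone module fails, C control panel offline, Lower smoke detector stuck}; {C control panel offline, Lower smoke detector stuck, Primary agent cylinder offline}; {A pressure switch failed, Reserve release solenoid trips}; {Heat detector failed}; {Standby abort switch trips}; {Lower discharge nozzle is out}; {Auxiliary manual pull stuck, Backup smoke detector 2 failed, Zone module 2 failed}; {Primary agent cylinder 2 failed}.

8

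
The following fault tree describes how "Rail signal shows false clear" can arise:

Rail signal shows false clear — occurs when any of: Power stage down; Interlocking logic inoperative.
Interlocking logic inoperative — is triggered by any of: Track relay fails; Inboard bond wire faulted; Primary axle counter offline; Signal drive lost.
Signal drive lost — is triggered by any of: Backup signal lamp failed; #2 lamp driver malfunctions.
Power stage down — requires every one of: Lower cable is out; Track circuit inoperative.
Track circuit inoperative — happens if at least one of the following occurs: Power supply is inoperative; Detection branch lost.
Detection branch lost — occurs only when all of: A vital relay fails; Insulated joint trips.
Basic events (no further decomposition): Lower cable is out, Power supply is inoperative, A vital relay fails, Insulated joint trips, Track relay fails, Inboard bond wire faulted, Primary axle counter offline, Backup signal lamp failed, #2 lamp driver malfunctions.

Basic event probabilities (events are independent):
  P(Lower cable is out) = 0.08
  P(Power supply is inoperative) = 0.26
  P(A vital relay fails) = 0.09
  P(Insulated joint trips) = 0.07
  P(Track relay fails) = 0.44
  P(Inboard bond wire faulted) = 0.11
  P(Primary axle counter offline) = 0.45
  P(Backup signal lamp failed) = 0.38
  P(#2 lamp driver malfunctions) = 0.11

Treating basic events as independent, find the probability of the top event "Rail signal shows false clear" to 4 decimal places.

P(Detection branch lost) [AND] = 0.09 × 0.07 = 0.006300
P(Track circuit inoperative) [OR] = 1 − (1−0.26) × (1−0.006300) = 0.264662
P(Power stage down) [AND] = 0.08 × 0.264662 = 0.021173
P(Signal drive lost) [OR] = 1 − (1−0.38) × (1−0.11) = 0.448200
P(Interlocking logic inoperative) [OR] = 1 − (1−0.44) × (1−0.11) × (1−0.45) × (1−0.448200) = 0.848741
P(Rail signal shows false clear) [OR] = 1 − (1−0.021173) × (1−0.848741) = 0.851944
Rounded to 4 decimal places: P(Rail signal shows false clear) ≈ 0.8519.

0.8519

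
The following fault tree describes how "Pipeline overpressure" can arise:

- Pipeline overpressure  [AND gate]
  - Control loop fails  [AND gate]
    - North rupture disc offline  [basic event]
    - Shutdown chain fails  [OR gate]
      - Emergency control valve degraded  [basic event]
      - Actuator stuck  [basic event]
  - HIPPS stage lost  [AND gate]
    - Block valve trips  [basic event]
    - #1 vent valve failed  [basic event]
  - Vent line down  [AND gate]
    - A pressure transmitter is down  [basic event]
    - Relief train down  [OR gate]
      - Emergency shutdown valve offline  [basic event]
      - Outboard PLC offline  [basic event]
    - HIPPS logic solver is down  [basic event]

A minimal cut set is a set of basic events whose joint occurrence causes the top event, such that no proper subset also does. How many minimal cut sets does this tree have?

Shutdown chain fails [OR]: union of children's cut sets → 2 cut set(s).
Control loop fails [AND]: one cut set from each child combined → 1 × 2 = 2 cut set(s).
HIPPS stage lost [AND]: one cut set from each child combined → 1 × 1 = 1 cut set(s).
Relief train down [OR]: union of children's cut sets → 2 cut set(s).
Vent line down [AND]: one cut set from each child combined → 1 × 2 × 1 = 2 cut set(s).
Pipeline overpressure [AND]: one cut set from each child combined → 2 × 1 × 2 = 4 cut set(s).
Minimal cut sets: {#1 vent valve failed, A pressure transmitter is down, Block valve trips, Emergency control valve degraded, Emergency shutdown valve offline, HIPPS logic solver is down, North rupture disc offline}; {#1 vent valve failed, A pressure transmitter is down, Block valve trips, Emergency control valve degraded, HIPPS logic solver is down, North rupture disc offline, Outboard PLC offline}; {#1 vent valve failed, A pressure transmitter is down, Actuator stuck, Block valve trips, Emergency shutdown valve offline, HIPPS logic solver is down, North rupture disc offline}; {#1 vent valve failed, A pressure transmitter is down, Actuator stuck, Block valve trips, HIPPS logic solver is down, North rupture disc offline, Outboard PLC offline}.

4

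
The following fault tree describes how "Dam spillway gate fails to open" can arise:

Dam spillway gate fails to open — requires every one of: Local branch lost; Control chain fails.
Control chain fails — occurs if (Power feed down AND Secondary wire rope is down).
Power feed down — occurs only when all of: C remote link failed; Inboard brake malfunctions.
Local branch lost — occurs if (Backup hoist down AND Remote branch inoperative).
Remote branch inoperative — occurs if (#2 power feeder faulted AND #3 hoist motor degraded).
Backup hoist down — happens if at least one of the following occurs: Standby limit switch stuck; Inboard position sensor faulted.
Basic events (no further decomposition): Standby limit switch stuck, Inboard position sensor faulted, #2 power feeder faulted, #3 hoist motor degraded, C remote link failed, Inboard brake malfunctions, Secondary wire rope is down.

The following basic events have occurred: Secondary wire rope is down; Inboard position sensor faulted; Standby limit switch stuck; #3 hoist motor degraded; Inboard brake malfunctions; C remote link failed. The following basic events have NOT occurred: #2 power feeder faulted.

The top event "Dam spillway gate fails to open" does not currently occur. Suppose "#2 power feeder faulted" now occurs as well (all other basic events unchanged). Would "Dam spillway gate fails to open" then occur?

Counterfactual: set "#2 power feeder faulted" to occurred.
Backup hoist down [OR]: Standby limit switch stuck=occurs, Inboard position sensor faulted=occurs → at least one input occurs → occurs.
Remote branch inoperative [AND]: #2 power feeder faulted=occurs, #3 hoist motor degraded=occurs → all inputs occur → occurs.
Local branch lost [AND]: Backup hoist down=occurs, Remote branch inoperative=occurs → all inputs occur → occurs.
Power feed down [AND]: C remote link failed=occurs, Inboard brake malfunctions=occurs → all inputs occur → occurs.
Control chain fails [AND]: Power feed down=occurs, Secondary wire rope is down=occurs → all inputs occur → occurs.
Dam spillway gate fails to open [AND]: Local branch lost=occurs, Control chain fails=occurs → all inputs occur → occurs.

Yes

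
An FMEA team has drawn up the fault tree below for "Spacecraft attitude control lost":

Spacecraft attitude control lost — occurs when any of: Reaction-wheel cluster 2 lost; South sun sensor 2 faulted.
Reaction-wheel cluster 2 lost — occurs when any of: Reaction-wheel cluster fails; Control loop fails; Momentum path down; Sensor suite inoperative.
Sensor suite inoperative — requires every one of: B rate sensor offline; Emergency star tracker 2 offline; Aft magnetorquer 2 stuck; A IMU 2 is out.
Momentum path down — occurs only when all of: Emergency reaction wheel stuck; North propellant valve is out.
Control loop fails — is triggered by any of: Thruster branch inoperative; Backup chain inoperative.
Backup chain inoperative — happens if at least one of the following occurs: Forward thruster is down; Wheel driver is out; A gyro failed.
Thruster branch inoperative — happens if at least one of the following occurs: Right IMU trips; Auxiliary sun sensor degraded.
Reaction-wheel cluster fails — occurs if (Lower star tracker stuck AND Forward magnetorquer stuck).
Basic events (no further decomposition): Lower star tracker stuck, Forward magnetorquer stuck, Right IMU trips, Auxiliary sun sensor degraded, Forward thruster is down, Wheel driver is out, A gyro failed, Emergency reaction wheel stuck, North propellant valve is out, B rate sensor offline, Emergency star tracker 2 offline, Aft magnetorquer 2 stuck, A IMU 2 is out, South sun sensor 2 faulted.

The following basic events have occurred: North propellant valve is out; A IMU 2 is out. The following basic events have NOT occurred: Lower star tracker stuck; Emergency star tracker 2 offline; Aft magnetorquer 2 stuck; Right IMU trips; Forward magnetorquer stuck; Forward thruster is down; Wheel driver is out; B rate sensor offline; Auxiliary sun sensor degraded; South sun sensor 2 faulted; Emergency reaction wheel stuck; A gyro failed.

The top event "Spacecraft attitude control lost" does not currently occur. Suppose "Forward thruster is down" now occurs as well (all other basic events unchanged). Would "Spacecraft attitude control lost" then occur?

Yes

Counterfactual: set "Forward thruster is down" to occurred.
Reaction-wheel cluster fails [AND]: Lower star tracker stuck=not, Forward magnetorquer stuck=not → not all inputs occur → does not occur.
Thruster branch inoperative [OR]: Right IMU trips=not, Auxiliary sun sensor degraded=not → no input occurs → does not occur.
Backup chain inoperative [OR]: Forward thruster is down=occurs, Wheel driver is out=not, A gyro failed=not → at least one input occurs → occurs.
Control loop fails [OR]: Thruster branch inoperative=not, Backup chain inoperative=occurs → at least one input occurs → occurs.
Momentum path down [AND]: Emergency reaction wheel stuck=not, North propellant valve is out=occurs → not all inputs occur → does not occur.
Sensor suite inoperative [AND]: B rate sensor offline=not, Emergency star tracker 2 offline=not, Aft magnetorquer 2 stuck=not, A IMU 2 is out=occurs → not all inputs occur → does not occur.
Reaction-wheel cluster 2 lost [OR]: Reaction-wheel cluster fails=not, Control loop fails=occurs, Momentum path down=not, Sensor suite inoperative=not → at least one input occurs → occurs.
Spacecraft attitude control lost [OR]: Reaction-wheel cluster 2 lost=occurs, South sun sensor 2 faulted=not → at least one input occurs → occurs.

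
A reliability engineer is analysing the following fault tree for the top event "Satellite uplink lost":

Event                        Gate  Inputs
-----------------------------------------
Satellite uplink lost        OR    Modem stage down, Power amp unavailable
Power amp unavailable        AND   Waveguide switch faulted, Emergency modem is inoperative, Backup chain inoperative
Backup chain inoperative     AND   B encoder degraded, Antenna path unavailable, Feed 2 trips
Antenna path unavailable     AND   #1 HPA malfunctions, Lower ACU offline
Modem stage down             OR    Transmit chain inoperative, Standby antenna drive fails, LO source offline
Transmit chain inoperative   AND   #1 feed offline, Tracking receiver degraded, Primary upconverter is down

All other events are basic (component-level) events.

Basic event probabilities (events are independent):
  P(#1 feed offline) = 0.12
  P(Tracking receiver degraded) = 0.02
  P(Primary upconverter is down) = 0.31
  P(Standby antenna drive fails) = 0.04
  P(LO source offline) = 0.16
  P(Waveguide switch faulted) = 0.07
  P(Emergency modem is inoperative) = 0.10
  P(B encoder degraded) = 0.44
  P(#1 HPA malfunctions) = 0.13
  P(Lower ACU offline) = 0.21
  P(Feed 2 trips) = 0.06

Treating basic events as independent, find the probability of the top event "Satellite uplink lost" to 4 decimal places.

0.1942

P(Transmit chain inoperative) [AND] = 0.12 × 0.02 × 0.31 = 0.000744
P(Modem stage down) [OR] = 1 − (1−0.000744) × (1−0.04) × (1−0.16) = 0.194200
P(Antenna path unavailable) [AND] = 0.13 × 0.21 = 0.027300
P(Backup chain inoperative) [AND] = 0.44 × 0.027300 × 0.06 = 0.000721
P(Power amp unavailable) [AND] = 0.07 × 0.10 × 0.000721 = 0.000005
P(Satellite uplink lost) [OR] = 1 − (1−0.194200) × (1−0.000005) = 0.194204
Rounded to 4 decimal places: P(Satellite uplink lost) ≈ 0.1942.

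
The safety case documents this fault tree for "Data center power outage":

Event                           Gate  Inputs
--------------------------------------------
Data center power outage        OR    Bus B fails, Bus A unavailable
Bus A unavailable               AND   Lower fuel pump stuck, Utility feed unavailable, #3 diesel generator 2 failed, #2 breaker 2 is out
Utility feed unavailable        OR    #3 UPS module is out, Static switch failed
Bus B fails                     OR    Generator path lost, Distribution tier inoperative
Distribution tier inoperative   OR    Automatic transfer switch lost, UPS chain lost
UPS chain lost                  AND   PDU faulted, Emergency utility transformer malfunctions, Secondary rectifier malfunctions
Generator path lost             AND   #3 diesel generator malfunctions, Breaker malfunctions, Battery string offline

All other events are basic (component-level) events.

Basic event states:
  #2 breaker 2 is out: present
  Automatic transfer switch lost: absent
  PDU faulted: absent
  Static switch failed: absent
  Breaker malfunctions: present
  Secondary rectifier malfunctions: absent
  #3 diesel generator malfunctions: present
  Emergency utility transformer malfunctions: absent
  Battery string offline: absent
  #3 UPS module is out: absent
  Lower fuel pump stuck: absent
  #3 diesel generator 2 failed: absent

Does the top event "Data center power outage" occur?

Generator path lost [AND]: #3 diesel generator malfunctions=occurs, Breaker malfunctions=occurs, Battery string offline=not → not all inputs occur → does not occur.
UPS chain lost [AND]: PDU faulted=not, Emergency utility transformer malfunctions=not, Secondary rectifier malfunctions=not → not all inputs occur → does not occur.
Distribution tier inoperative [OR]: Automatic transfer switch lost=not, UPS chain lost=not → no input occurs → does not occur.
Bus B fails [OR]: Generator path lost=not, Distribution tier inoperative=not → no input occurs → does not occur.
Utility feed unavailable [OR]: #3 UPS module is out=not, Static switch failed=not → no input occurs → does not occur.
Bus A unavailable [AND]: Lower fuel pump stuck=not, Utility feed unavailable=not, #3 diesel generator 2 failed=not, #2 breaker 2 is out=occurs → not all inputs occur → does not occur.
Data center power outage [OR]: Bus B fails=not, Bus A unavailable=not → no input occurs → does not occur.

No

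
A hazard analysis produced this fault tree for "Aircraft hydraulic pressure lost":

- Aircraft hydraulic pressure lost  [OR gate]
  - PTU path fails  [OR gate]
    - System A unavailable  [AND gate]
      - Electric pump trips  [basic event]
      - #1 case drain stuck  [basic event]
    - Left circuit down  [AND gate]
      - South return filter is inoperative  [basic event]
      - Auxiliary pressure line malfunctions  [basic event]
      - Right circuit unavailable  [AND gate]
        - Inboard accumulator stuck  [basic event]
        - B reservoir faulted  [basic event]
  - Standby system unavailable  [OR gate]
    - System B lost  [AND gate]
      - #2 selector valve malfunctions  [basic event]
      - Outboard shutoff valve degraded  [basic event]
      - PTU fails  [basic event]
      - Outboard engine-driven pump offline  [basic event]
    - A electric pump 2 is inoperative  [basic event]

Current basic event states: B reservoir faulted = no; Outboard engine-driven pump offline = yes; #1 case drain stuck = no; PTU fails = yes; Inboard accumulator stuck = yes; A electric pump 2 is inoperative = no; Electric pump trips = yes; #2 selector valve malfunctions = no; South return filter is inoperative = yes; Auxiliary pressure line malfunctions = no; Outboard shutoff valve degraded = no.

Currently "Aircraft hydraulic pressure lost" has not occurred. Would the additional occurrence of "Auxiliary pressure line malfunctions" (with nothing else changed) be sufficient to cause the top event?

No

Counterfactual: set "Auxiliary pressure line malfunctions" to occurred.
System A unavailable [AND]: Electric pump trips=occurs, #1 case drain stuck=not → not all inputs occur → does not occur.
Right circuit unavailable [AND]: Inboard accumulator stuck=occurs, B reservoir faulted=not → not all inputs occur → does not occur.
Left circuit down [AND]: South return filter is inoperative=occurs, Auxiliary pressure line malfunctions=occurs, Right circuit unavailable=not → not all inputs occur → does not occur.
PTU path fails [OR]: System A unavailable=not, Left circuit down=not → no input occurs → does not occur.
System B lost [AND]: #2 selector valve malfunctions=not, Outboard shutoff valve degraded=not, PTU fails=occurs, Outboard engine-driven pump offline=occurs → not all inputs occur → does not occur.
Standby system unavailable [OR]: System B lost=not, A electric pump 2 is inoperative=not → no input occurs → does not occur.
Aircraft hydraulic pressure lost [OR]: PTU path fails=not, Standby system unavailable=not → no input occurs → does not occur.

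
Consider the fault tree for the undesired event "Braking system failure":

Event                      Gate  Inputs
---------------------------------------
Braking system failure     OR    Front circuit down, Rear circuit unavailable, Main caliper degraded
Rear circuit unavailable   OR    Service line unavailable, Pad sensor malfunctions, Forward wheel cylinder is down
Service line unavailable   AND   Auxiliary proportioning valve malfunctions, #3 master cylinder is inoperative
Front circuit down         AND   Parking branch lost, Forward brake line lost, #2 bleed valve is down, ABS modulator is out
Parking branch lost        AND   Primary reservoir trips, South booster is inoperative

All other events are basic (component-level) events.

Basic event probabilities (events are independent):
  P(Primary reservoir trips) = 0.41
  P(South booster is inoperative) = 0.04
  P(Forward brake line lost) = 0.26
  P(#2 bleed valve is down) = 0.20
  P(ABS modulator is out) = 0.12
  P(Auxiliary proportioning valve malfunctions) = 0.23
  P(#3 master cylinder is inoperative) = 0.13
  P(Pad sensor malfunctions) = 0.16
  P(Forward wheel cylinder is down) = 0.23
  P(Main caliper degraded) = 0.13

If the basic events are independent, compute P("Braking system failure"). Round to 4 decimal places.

P(Parking branch lost) [AND] = 0.41 × 0.04 = 0.016400
P(Front circuit down) [AND] = 0.016400 × 0.26 × 0.20 × 0.12 = 0.000102
P(Service line unavailable) [AND] = 0.23 × 0.13 = 0.029900
P(Rear circuit unavailable) [OR] = 1 − (1−0.029900) × (1−0.16) × (1−0.23) = 0.372539
P(Braking system failure) [OR] = 1 − (1−0.000102) × (1−0.372539) × (1−0.13) = 0.454165
Rounded to 4 decimal places: P(Braking system failure) ≈ 0.4542.

0.4542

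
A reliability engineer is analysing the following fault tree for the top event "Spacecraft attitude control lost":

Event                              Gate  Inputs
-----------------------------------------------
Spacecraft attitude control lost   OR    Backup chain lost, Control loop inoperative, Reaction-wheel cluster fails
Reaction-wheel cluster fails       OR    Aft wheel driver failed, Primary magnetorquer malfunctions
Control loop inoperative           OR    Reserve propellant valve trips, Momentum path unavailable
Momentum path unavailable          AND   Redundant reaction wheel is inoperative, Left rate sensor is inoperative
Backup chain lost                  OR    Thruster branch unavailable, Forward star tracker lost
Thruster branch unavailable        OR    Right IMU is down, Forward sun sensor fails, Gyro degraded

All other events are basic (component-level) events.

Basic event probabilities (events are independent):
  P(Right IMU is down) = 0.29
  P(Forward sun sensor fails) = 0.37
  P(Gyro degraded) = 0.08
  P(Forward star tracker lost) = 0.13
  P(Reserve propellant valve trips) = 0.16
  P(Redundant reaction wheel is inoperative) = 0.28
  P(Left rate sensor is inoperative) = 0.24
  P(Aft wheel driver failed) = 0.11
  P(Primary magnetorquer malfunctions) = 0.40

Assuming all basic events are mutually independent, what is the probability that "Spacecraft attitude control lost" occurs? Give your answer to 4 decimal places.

P(Thruster branch unavailable) [OR] = 1 − (1−0.29) × (1−0.37) × (1−0.08) = 0.588484
P(Backup chain lost) [OR] = 1 − (1−0.588484) × (1−0.13) = 0.641981
P(Momentum path unavailable) [AND] = 0.28 × 0.24 = 0.067200
P(Control loop inoperative) [OR] = 1 − (1−0.16) × (1−0.067200) = 0.216448
P(Reaction-wheel cluster fails) [OR] = 1 − (1−0.11) × (1−0.40) = 0.466000
P(Spacecraft attitude control lost) [OR] = 1 − (1−0.641981) × (1−0.216448) × (1−0.466000) = 0.850199
Rounded to 4 decimal places: P(Spacecraft attitude control lost) ≈ 0.8502.

0.8502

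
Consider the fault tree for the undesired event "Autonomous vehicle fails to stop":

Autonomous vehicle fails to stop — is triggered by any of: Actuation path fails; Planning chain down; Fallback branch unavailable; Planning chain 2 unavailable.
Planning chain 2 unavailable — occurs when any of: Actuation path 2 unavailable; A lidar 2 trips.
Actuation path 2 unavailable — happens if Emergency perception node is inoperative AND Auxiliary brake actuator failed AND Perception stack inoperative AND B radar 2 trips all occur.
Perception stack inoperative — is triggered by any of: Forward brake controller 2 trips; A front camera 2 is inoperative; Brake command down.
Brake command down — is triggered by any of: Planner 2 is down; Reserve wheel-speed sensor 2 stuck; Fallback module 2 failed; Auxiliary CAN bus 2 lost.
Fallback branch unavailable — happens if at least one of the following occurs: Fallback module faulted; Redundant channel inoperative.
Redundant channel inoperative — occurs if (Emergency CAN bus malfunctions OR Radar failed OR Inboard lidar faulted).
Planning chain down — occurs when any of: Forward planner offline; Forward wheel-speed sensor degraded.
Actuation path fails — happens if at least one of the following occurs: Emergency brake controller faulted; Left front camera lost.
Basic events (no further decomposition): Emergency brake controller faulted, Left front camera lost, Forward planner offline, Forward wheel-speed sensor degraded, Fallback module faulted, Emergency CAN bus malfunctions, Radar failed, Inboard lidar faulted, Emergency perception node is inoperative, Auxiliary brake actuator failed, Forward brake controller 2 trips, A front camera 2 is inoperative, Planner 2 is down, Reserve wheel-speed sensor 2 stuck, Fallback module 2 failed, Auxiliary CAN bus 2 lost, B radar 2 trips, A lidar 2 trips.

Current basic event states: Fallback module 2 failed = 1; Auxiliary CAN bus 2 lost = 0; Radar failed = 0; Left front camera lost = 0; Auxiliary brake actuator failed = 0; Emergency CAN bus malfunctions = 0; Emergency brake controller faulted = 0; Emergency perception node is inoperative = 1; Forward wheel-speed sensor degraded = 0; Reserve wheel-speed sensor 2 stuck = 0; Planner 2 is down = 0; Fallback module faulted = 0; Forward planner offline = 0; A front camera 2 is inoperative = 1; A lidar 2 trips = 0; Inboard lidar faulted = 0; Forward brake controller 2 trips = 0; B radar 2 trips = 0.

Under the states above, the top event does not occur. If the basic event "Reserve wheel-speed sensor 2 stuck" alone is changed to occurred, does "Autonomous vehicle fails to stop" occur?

No

Counterfactual: set "Reserve wheel-speed sensor 2 stuck" to occurred.
Actuation path fails [OR]: Emergency brake controller faulted=not, Left front camera lost=not → no input occurs → does not occur.
Planning chain down [OR]: Forward planner offline=not, Forward wheel-speed sensor degraded=not → no input occurs → does not occur.
Redundant channel inoperative [OR]: Emergency CAN bus malfunctions=not, Radar failed=not, Inboard lidar faulted=not → no input occurs → does not occur.
Fallback branch unavailable [OR]: Fallback module faulted=not, Redundant channel inoperative=not → no input occurs → does not occur.
Brake command down [OR]: Planner 2 is down=not, Reserve wheel-speed sensor 2 stuck=occurs, Fallback module 2 failed=occurs, Auxiliary CAN bus 2 lost=not → at least one input occurs → occurs.
Perception stack inoperative [OR]: Forward brake controller 2 trips=not, A front camera 2 is inoperative=occurs, Brake command down=occurs → at least one input occurs → occurs.
Actuation path 2 unavailable [AND]: Emergency perception node is inoperative=occurs, Auxiliary brake actuator failed=not, Perception stack inoperative=occurs, B radar 2 trips=not → not all inputs occur → does not occur.
Planning chain 2 unavailable [OR]: Actuation path 2 unavailable=not, A lidar 2 trips=not → no input occurs → does not occur.
Autonomous vehicle fails to stop [OR]: Actuation path fails=not, Planning chain down=not, Fallback branch unavailable=not, Planning chain 2 unavailable=not → no input occurs → does not occur.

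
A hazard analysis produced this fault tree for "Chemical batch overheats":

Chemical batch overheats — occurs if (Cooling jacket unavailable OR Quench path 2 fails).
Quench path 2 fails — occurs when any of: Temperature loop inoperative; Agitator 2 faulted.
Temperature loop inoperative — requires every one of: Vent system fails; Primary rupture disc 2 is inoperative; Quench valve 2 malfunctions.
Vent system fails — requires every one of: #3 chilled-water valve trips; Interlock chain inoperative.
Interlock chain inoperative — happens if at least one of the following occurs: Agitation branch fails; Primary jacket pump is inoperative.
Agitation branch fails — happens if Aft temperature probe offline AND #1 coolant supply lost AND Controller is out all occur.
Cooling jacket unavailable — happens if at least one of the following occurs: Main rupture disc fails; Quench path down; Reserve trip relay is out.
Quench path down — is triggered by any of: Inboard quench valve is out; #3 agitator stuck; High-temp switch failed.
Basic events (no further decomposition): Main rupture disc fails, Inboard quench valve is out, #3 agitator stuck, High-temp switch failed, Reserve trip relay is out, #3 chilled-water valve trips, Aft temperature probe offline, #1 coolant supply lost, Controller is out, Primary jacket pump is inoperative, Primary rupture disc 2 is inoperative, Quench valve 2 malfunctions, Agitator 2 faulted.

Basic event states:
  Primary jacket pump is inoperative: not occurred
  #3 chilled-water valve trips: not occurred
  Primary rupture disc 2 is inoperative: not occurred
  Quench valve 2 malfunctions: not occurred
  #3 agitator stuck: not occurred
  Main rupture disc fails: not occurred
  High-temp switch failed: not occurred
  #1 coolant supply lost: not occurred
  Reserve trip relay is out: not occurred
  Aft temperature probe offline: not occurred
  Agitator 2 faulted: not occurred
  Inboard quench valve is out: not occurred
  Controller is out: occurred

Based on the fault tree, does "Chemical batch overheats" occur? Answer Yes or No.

No

Quench path down [OR]: Inboard quench valve is out=not, #3 agitator stuck=not, High-temp switch failed=not → no input occurs → does not occur.
Cooling jacket unavailable [OR]: Main rupture disc fails=not, Quench path down=not, Reserve trip relay is out=not → no input occurs → does not occur.
Agitation branch fails [AND]: Aft temperature probe offline=not, #1 coolant supply lost=not, Controller is out=occurs → not all inputs occur → does not occur.
Interlock chain inoperative [OR]: Agitation branch fails=not, Primary jacket pump is inoperative=not → no input occurs → does not occur.
Vent system fails [AND]: #3 chilled-water valve trips=not, Interlock chain inoperative=not → not all inputs occur → does not occur.
Temperature loop inoperative [AND]: Vent system fails=not, Primary rupture disc 2 is inoperative=not, Quench valve 2 malfunctions=not → not all inputs occur → does not occur.
Quench path 2 fails [OR]: Temperature loop inoperative=not, Agitator 2 faulted=not → no input occurs → does not occur.
Chemical batch overheats [OR]: Cooling jacket unavailable=not, Quench path 2 fails=not → no input occurs → does not occur.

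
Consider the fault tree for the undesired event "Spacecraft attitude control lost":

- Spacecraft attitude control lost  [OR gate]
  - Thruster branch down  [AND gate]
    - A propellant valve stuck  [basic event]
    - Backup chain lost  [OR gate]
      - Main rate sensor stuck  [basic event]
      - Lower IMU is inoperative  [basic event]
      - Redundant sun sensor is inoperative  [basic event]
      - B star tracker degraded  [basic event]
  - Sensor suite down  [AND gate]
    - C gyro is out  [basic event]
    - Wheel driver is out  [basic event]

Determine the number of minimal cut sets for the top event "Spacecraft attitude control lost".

5

Backup chain lost [OR]: union of children's cut sets → 4 cut set(s).
Thruster branch down [AND]: one cut set from each child combined → 1 × 4 = 4 cut set(s).
Sensor suite down [AND]: one cut set from each child combined → 1 × 1 = 1 cut set(s).
Spacecraft attitude control lost [OR]: union of children's cut sets → 5 cut set(s).
Minimal cut sets: {A propellant valve stuck, Main rate sensor stuck}; {A propellant valve stuck, Lower IMU is inoperative}; {A propellant valve stuck, Redundant sun sensor is inoperative}; {A propellant valve stuck, B star tracker degraded}; {C gyro is out, Wheel driver is out}.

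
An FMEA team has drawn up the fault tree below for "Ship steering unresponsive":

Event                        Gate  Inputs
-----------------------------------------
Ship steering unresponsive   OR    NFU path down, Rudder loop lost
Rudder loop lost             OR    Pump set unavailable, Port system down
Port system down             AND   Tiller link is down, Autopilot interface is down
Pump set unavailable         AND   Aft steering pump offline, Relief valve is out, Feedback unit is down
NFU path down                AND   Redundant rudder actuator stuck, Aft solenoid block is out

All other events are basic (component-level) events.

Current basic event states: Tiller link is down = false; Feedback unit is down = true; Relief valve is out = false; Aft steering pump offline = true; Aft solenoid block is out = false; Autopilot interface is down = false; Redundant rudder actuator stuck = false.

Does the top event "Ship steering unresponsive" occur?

NFU path down [AND]: Redundant rudder actuator stuck=not, Aft solenoid block is out=not → not all inputs occur → does not occur.
Pump set unavailable [AND]: Aft steering pump offline=occurs, Relief valve is out=not, Feedback unit is down=occurs → not all inputs occur → does not occur.
Port system down [AND]: Tiller link is down=not, Autopilot interface is down=not → not all inputs occur → does not occur.
Rudder loop lost [OR]: Pump set unavailable=not, Port system down=not → no input occurs → does not occur.
Ship steering unresponsive [OR]: NFU path down=not, Rudder loop lost=not → no input occurs → does not occur.

No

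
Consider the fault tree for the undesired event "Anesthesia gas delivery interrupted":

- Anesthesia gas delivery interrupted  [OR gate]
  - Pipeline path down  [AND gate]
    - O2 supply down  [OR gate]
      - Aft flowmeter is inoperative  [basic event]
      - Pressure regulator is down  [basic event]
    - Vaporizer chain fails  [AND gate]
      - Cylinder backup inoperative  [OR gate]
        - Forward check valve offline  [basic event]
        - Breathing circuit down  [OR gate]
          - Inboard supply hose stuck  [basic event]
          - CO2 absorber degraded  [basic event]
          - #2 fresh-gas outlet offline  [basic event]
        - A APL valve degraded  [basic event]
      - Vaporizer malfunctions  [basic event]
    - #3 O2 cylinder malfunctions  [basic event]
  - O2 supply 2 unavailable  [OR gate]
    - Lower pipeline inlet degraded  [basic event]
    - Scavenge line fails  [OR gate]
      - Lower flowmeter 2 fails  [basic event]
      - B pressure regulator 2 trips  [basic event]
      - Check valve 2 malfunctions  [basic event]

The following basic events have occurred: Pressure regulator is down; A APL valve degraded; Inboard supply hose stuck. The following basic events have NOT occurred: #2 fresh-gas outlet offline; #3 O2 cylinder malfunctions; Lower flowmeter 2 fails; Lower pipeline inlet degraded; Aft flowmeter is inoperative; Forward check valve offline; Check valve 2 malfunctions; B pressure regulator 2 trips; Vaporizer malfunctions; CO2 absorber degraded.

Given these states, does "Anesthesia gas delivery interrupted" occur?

No

O2 supply down [OR]: Aft flowmeter is inoperative=not, Pressure regulator is down=occurs → at least one input occurs → occurs.
Breathing circuit down [OR]: Inboard supply hose stuck=occurs, CO2 absorber degraded=not, #2 fresh-gas outlet offline=not → at least one input occurs → occurs.
Cylinder backup inoperative [OR]: Forward check valve offline=not, Breathing circuit down=occurs, A APL valve degraded=occurs → at least one input occurs → occurs.
Vaporizer chain fails [AND]: Cylinder backup inoperative=occurs, Vaporizer malfunctions=not → not all inputs occur → does not occur.
Pipeline path down [AND]: O2 supply down=occurs, Vaporizer chain fails=not, #3 O2 cylinder malfunctions=not → not all inputs occur → does not occur.
Scavenge line fails [OR]: Lower flowmeter 2 fails=not, B pressure regulator 2 trips=not, Check valve 2 malfunctions=not → no input occurs → does not occur.
O2 supply 2 unavailable [OR]: Lower pipeline inlet degraded=not, Scavenge line fails=not → no input occurs → does not occur.
Anesthesia gas delivery interrupted [OR]: Pipeline path down=not, O2 supply 2 unavailable=not → no input occurs → does not occur.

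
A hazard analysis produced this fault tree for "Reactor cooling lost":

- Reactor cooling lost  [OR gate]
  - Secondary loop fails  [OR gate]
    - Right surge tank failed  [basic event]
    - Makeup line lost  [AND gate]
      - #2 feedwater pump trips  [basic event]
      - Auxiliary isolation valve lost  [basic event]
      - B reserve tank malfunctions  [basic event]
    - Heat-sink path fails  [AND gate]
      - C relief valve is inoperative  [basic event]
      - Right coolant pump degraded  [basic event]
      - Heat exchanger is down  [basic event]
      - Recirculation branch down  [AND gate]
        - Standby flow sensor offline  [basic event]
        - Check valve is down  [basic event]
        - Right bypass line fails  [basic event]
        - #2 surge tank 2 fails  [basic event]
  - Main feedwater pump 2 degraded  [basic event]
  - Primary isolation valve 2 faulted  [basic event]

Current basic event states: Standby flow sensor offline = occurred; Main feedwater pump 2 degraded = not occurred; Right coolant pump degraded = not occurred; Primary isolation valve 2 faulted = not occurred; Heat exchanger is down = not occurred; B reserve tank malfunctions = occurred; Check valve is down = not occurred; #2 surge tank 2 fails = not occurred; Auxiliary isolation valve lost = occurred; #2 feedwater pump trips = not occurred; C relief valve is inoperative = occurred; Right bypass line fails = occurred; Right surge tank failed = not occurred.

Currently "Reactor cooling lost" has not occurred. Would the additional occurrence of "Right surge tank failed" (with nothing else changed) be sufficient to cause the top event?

Yes

Counterfactual: set "Right surge tank failed" to occurred.
Makeup line lost [AND]: #2 feedwater pump trips=not, Auxiliary isolation valve lost=occurs, B reserve tank malfunctions=occurs → not all inputs occur → does not occur.
Recirculation branch down [AND]: Standby flow sensor offline=occurs, Check valve is down=not, Right bypass line fails=occurs, #2 surge tank 2 fails=not → not all inputs occur → does not occur.
Heat-sink path fails [AND]: C relief valve is inoperative=occurs, Right coolant pump degraded=not, Heat exchanger is down=not, Recirculation branch down=not → not all inputs occur → does not occur.
Secondary loop fails [OR]: Right surge tank failed=occurs, Makeup line lost=not, Heat-sink path fails=not → at least one input occurs → occurs.
Reactor cooling lost [OR]: Secondary loop fails=occurs, Main feedwater pump 2 degraded=not, Primary isolation valve 2 faulted=not → at least one input occurs → occurs.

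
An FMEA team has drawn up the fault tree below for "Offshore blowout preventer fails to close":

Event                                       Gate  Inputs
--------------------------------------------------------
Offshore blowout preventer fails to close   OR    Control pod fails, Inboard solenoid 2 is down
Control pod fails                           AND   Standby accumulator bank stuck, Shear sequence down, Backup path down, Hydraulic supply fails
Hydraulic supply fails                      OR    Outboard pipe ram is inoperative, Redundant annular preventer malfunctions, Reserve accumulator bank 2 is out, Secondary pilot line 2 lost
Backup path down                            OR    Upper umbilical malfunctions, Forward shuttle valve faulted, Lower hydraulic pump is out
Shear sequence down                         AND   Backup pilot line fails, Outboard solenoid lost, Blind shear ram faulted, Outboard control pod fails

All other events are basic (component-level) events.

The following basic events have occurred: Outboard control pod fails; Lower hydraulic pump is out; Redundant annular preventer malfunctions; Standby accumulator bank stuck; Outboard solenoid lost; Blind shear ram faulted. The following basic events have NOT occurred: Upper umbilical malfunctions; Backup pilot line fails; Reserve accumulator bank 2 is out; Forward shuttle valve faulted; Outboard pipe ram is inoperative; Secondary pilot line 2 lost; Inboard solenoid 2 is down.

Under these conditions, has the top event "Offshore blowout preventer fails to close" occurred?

Shear sequence down [AND]: Backup pilot line fails=not, Outboard solenoid lost=occurs, Blind shear ram faulted=occurs, Outboard control pod fails=occurs → not all inputs occur → does not occur.
Backup path down [OR]: Upper umbilical malfunctions=not, Forward shuttle valve faulted=not, Lower hydraulic pump is out=occurs → at least one input occurs → occurs.
Hydraulic supply fails [OR]: Outboard pipe ram is inoperative=not, Redundant annular preventer malfunctions=occurs, Reserve accumulator bank 2 is out=not, Secondary pilot line 2 lost=not → at least one input occurs → occurs.
Control pod fails [AND]: Standby accumulator bank stuck=occurs, Shear sequence down=not, Backup path down=occurs, Hydraulic supply fails=occurs → not all inputs occur → does not occur.
Offshore blowout preventer fails to close [OR]: Control pod fails=not, Inboard solenoid 2 is down=not → no input occurs → does not occur.

No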